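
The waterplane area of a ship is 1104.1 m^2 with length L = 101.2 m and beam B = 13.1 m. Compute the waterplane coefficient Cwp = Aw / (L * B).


Formula: Cwp = Aw / (L * B)
Step 1 — L * B = 101.2 * 13.1 = 1325.72 m^2
Step 2 — Cwp = 1104.1 / 1325.72 ≈ 0.83283 (5 s.f.)

0.83283


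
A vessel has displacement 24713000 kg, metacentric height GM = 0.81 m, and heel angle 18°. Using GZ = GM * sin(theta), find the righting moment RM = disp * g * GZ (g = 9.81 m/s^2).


Formula: GZ = GM * sin(theta); RM = disp * g * GZ
Step 1 — GZ = 0.81 * sin(18°) = 0.81 * 0.309017 = 0.250304 m
Step 2 — RM = 24713000 * 9.81 * 0.250304 ≈ 60682000 N·m (5 s.f.)

60682000 N·m


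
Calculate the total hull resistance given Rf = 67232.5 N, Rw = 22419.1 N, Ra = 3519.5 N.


Formula: Rt = Rf + Rw + Ra
Substituting: Rt = 67232.5 + 22419.1 + 3519.5
Result: Rt = 93171.1 N

93171.1 N


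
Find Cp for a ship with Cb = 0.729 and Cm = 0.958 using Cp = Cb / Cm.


Formula: Cp = Cb / Cm
Substituting: Cp = 0.729 / 0.958
Result: Cp ≈ 0.76096 (5 s.f.)

0.76096


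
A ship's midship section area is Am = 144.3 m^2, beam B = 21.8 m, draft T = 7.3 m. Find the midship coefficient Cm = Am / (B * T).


Formula: Cm = Am / (B * T)
Step 1 — B * T = 21.8 * 7.3 = 159.14 m^2
Step 2 — Cm = 144.3 / 159.14 ≈ 0.90675 (5 s.f.)

0.90675


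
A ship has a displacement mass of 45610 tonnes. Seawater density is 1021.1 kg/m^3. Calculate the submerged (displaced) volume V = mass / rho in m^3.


Formula: V = mass / rho
Step 1 — convert tonnes to kg: 45610 t * 1000 = 45610000 kg
Step 2 — V = 45610000 / 1021.1 ≈ 44668 m^3 (5 s.f.)

44668 m^3


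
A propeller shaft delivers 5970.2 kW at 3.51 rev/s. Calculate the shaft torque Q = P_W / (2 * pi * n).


Formula: Q = P_W / (2 * pi * n)
Step 1 — P_W = 5970.2 kW * 1000 = 5970200.0 W
Step 2 — 2 * pi * n = 2 * pi * 3.51 = 22.05398
Step 3 — Q = 5970200.0 / 22.05398 ≈ 270710 N·m (5 s.f.)

270710 N·m


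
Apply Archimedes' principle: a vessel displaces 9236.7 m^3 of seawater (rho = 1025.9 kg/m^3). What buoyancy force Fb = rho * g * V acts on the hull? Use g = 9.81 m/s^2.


Formula: Fb = rho * g * V
Substituting: Fb = 1025.9 * 9.81 * 9236.7
Intermediate: 1025.9 * 9.81 = 10064.079
Result: Fb = 10064.079 * 9236.7 ≈ 92959000 N (5 s.f.)

92959000 N


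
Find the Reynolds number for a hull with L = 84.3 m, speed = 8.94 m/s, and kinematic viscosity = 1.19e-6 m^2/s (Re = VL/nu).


Formula: Re = V * L / nu
Step 1 — V * L = 8.94 * 84.3 = 753.642 m^2/s
Step 2 — Re = 753.642 / 1.19e-6 = 6.33e+08

6.33e+08


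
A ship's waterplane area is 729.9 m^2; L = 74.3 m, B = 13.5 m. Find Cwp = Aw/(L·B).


Formula: Cwp = Aw / (L * B)
Step 1 — L * B = 74.3 * 13.5 = 1003.05 m^2
Step 2 — Cwp = 729.9 / 1003.05 ≈ 0.72768 (5 s.f.)

0.72768


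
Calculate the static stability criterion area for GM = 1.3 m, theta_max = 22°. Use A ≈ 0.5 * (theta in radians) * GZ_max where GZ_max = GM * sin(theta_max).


Formula: GZ_max = GM * sin(theta); Area = 0.5 * theta_rad * GZ_max
Step 1 — GZ_max = 1.3 * sin(22°) = 1.3 * 0.374607 = 0.486989 m
Step 2 — theta_rad = 22 * pi/180 = 0.383972 rad
Step 3 — Area = 0.5 * 0.383972 * 0.486989 ≈ 0.093495 m·rad (5 s.f.)

0.093495 m·rad


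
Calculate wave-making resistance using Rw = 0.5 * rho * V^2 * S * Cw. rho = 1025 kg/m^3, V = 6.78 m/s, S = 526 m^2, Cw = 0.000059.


Formula: Rw = 0.5 * rho * V^2 * S * Cw
Step 1 — V^2 = 6.78^2 = 45.9684
Step 2 — 0.5 * rho * V^2 = 0.5 * 1025 * 45.9684 = 23558.805
Step 3 — Rw = 23558.805 * 526 * 0.000059 ≈ 731.12 N (5 s.f.)

731.12 N


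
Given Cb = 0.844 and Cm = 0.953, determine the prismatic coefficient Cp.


Formula: Cp = Cb / Cm
Substituting: Cp = 0.844 / 0.953
Result: Cp ≈ 0.88562 (5 s.f.)

0.88562


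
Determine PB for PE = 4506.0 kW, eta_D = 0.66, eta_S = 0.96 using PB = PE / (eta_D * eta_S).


Formula: PB = PE / (eta_D * eta_S)
Step 1 — combined efficiency = eta_D * eta_S = 0.66 * 0.96 = 0.6336
Step 2 — PB = 4506.0 / 0.6336 ≈ 7111.7 kW (5 s.f.)

7111.7 kW


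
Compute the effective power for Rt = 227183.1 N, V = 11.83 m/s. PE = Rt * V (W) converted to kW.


Formula: PE = Rt * V / 1000 (kW)
Step 1 — PE (W) = 227183.1 * 11.83 = 2687576.073 W
Step 2 — PE (kW) = 2687576.073 / 1000 ≈ 2687.6 kW (5 s.f.)

2687.6 kW


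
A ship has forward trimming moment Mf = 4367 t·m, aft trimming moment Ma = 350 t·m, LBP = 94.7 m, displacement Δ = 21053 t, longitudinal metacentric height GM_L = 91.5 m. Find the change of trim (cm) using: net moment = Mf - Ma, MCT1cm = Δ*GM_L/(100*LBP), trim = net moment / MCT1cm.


Formula: net trimming moment = Mf - Ma; MCT1cm = Δ*GM_L/(100*LBP); trim = net moment / MCT1cm
Step 1 — net trimming moment = 4367 - 350 = 4017 t·m
Step 2 — MCT1cm = 21053 * 91.5 / (100 * 94.7) = 203.416 t·m/cm
Step 3 — trim = 4017 / 203.416 ≈ 19.748 cm (5 s.f.)

19.748 cm


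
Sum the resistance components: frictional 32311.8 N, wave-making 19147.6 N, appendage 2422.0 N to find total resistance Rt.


Formula: Rt = Rf + Rw + Ra
Substituting: Rt = 32311.8 + 19147.6 + 2422.0
Result: Rt = 53881.4 N

53881.4 N


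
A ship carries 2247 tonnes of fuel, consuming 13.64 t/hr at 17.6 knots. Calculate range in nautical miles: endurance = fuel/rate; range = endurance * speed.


Formula: endurance = fuel / rate; range = endurance * speed
Step 1 — endurance = 2247 / 13.64 = 164.7361 hours
Step 2 — range = 164.7361 * 17.6 ≈ 2899.4 nautical miles (5 s.f.)

2899.4 NM


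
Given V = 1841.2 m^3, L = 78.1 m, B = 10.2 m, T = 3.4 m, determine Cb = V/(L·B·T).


Formula: Cb = V / (L * B * T)
Step 1 — L * B * T = 78.1 * 10.2 * 3.4 = 2708.508 m^3
Step 2 — Cb = 1841.2 / 2708.508 ≈ 0.67978 (5 s.f.)

0.67978


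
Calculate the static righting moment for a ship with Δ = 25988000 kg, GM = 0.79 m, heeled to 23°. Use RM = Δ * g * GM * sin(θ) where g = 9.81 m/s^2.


Formula: GZ = GM * sin(theta); RM = disp * g * GZ
Step 1 — GZ = 0.79 * sin(23°) = 0.79 * 0.390731 = 0.308677 m
Step 2 — RM = 25988000 * 9.81 * 0.308677 ≈ 78695000 N·m (5 s.f.)

78695000 N·m


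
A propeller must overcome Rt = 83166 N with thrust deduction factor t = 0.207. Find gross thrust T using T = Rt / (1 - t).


Formula: T = Rt / (1 - t)
Step 1 — (1 - t) = 1 - 0.207 = 0.793
Step 2 — T = 83166 / 0.793 ≈ 104880 N (5 s.f.)

104880 N


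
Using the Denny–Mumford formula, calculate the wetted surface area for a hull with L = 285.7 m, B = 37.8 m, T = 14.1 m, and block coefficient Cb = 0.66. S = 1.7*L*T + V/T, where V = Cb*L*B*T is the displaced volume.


Formula: S = 1.7*L*T + V/T with V = Cb*L*B*T, i.e. S = L * (1.7*T + Cb*B)
Step 1 — 1.7*T = 1.7 * 14.1 = 23.97 m
Step 2 — Cb*B = 0.66 * 37.8 = 24.948 m
Step 3 — 1.7*T + Cb*B = 23.97 + 24.948 = 48.918 m
Step 4 — S = 285.7 * 48.918 ≈ 13976 m^2 (5 s.f.)

13976 m^2


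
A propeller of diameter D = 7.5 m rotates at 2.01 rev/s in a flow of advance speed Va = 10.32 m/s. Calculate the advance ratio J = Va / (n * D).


Formula: J = Va / (n * D)
Step 1 — n * D = 2.01 * 7.5 = 15.075
Step 2 — J = 10.32 / 15.075 ≈ 0.68458 (5 s.f.)

0.68458


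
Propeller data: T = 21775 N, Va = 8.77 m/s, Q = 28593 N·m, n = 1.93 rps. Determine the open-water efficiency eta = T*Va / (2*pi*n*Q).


Formula: eta = T * Va / (2 * pi * n * Q)
Step 1 — numerator = T * Va = 21775 * 8.77 = 190966.75
Step 2 — 2 * pi * n = 2 * pi * 1.93 = 12.126548
Step 3 — denominator = 12.126548 * 28593 = 346734.39
Step 4 — eta = 190966.75 / 346734.39 ≈ 0.55076 (5 s.f.)

0.55076


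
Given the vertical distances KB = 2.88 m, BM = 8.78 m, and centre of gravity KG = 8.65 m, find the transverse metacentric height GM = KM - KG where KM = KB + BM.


Formula: GM = KB + BM - KG
Step 1 — KM = KB + BM = 2.88 + 8.78 = 11.66 m
Step 2 — GM = KM - KG = 11.66 - 8.65 = 3.01 m

3.01 m


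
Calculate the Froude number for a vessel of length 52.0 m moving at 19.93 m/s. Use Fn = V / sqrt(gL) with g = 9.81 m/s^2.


Formula: Fn = V / sqrt(g * L)
Step 1 — g * L = 9.81 * 52.0 = 510.12
Step 2 — sqrt(g * L) = sqrt(510.12) = 22.585836
Step 3 — Fn = 19.93 / 22.585836 ≈ 0.88241 (5 s.f.)

0.88241


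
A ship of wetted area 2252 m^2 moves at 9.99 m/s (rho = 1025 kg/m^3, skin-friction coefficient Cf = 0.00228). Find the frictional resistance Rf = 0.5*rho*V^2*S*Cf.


Formula: Rf = 0.5 * rho * V^2 * S * Cf
Step 1 — V^2 = 9.99^2 = 99.8001
Step 2 — 0.5 * rho * V^2 = 0.5 * 1025 * 99.8001 = 51147.55125
Step 3 — Rf = 51147.55125 * 2252 * 0.00228 ≈ 262620 N (5 s.f.)

262620 N


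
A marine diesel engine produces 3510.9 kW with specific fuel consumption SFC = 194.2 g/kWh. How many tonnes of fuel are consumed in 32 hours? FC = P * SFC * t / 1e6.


Formula: FC (tonnes) = P * SFC * t / 1,000,000
Step 1 — P * SFC * t = 3510.9 * 194.2 * 32 = 21818136.96 g
Step 2 — FC (tonnes) = 21818136.96 / 1,000,000 ≈ 21.818 tonnes (5 s.f.)

21.818 tonnes


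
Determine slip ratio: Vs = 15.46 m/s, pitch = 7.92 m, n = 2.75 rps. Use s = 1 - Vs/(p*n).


Formula: s = 1 - Vs / (p * n)
Step 1 — p * n = 7.92 * 2.75 = 21.78
Step 2 — Vs / (p*n) = 15.46 / 21.78 = 0.709826 (6 d.p.)
Step 3 — s = 1 - 0.709826 = 0.290174

0.290174


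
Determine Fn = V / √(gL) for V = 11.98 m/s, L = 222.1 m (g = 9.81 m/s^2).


Formula: Fn = V / sqrt(g * L)
Step 1 — g * L = 9.81 * 222.1 = 2178.801
Step 2 — sqrt(g * L) = sqrt(2178.801) = 46.677628
Step 3 — Fn = 11.98 / 46.677628 ≈ 0.25665 (5 s.f.)

0.25665


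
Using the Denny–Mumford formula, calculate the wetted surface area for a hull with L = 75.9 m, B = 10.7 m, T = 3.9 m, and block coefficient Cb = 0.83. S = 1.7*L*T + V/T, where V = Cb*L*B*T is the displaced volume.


Formula: S = 1.7*L*T + V/T with V = Cb*L*B*T, i.e. S = L * (1.7*T + Cb*B)
Step 1 — 1.7*T = 1.7 * 3.9 = 6.63 m
Step 2 — Cb*B = 0.83 * 10.7 = 8.881 m
Step 3 — 1.7*T + Cb*B = 6.63 + 8.881 = 15.511 m
Step 4 — S = 75.9 * 15.511 ≈ 1177.3 m^2 (5 s.f.)

1177.3 m^2


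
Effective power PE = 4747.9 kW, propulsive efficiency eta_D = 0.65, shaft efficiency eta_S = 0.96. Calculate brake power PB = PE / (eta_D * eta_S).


Formula: PB = PE / (eta_D * eta_S)
Step 1 — combined efficiency = eta_D * eta_S = 0.65 * 0.96 = 0.624
Step 2 — PB = 4747.9 / 0.624 ≈ 7608.8 kW (5 s.f.)

7608.8 kW


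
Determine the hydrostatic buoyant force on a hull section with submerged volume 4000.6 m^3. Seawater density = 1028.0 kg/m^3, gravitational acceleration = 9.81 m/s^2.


Formula: Fb = rho * g * V
Substituting: Fb = 1028.0 * 9.81 * 4000.6
Intermediate: 1028.0 * 9.81 = 10084.68
Result: Fb = 10084.68 * 4000.6 ≈ 40345000 N (5 s.f.)

40345000 N


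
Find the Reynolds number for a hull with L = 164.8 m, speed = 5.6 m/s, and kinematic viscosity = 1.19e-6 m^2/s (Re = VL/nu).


Formula: Re = V * L / nu
Step 1 — V * L = 5.6 * 164.8 = 922.88 m^2/s
Step 2 — Re = 922.88 / 1.19e-6 = 7.76e+08

7.76e+08


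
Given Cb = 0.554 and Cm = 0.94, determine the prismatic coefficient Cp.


Formula: Cp = Cb / Cm
Substituting: Cp = 0.554 / 0.94
Result: Cp ≈ 0.58936 (5 s.f.)

0.58936


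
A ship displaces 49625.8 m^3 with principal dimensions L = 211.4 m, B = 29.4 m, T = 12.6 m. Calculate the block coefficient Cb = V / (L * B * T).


Formula: Cb = V / (L * B * T)
Step 1 — L * B * T = 211.4 * 29.4 * 12.6 = 78311.016 m^3
Step 2 — Cb = 49625.8 / 78311.016 ≈ 0.63370 (5 s.f.)

0.63370


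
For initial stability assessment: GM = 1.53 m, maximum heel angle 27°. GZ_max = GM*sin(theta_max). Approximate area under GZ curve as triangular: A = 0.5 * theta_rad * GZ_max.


Formula: GZ_max = GM * sin(theta); Area = 0.5 * theta_rad * GZ_max
Step 1 — GZ_max = 1.53 * sin(27°) = 1.53 * 0.45399 = 0.694605 m
Step 2 — theta_rad = 27 * pi/180 = 0.471239 rad
Step 3 — Area = 0.5 * 0.471239 * 0.694605 ≈ 0.16366 m·rad (5 s.f.)

0.16366 m·rad


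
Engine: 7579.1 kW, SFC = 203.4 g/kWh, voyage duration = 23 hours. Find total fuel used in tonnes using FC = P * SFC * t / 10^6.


Formula: FC (tonnes) = P * SFC * t / 1,000,000
Step 1 — P * SFC * t = 7579.1 * 203.4 * 23 = 35456545.62 g
Step 2 — FC (tonnes) = 35456545.62 / 1,000,000 ≈ 35.457 tonnes (5 s.f.)

35.457 tonnes


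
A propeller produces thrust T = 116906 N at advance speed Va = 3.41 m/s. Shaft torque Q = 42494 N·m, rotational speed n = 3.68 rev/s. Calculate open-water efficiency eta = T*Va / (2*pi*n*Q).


Formula: eta = T * Va / (2 * pi * n * Q)
Step 1 — numerator = T * Va = 116906 * 3.41 = 398649.46
Step 2 — 2 * pi * n = 2 * pi * 3.68 = 23.122122
Step 3 — denominator = 23.122122 * 42494 = 982551.45
Step 4 — eta = 398649.46 / 982551.45 ≈ 0.40573 (5 s.f.)

0.40573


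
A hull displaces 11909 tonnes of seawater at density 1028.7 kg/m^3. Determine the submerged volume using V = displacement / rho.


Formula: V = mass / rho
Step 1 — convert tonnes to kg: 11909 t * 1000 = 11909000 kg
Step 2 — V = 11909000 / 1028.7 ≈ 11577 m^3 (5 s.f.)

11577 m^3


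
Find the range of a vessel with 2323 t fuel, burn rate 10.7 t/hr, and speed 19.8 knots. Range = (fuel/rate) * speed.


Formula: endurance = fuel / rate; range = endurance * speed
Step 1 — endurance = 2323 / 10.7 = 217.1028 hours
Step 2 — range = 217.1028 * 19.8 ≈ 4298.6 nautical miles (5 s.f.)

4298.6 NM


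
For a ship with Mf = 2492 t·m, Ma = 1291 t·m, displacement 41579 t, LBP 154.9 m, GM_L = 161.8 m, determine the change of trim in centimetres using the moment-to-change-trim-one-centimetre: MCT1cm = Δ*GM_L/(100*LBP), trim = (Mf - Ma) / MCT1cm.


Formula: net trimming moment = Mf - Ma; MCT1cm = Δ*GM_L/(100*LBP); trim = net moment / MCT1cm
Step 1 — net trimming moment = 2492 - 1291 = 1201 t·m
Step 2 — MCT1cm = 41579 * 161.8 / (100 * 154.9) = 434.3113 t·m/cm
Step 3 — trim = 1201 / 434.3113 ≈ 2.7653 cm (5 s.f.)

2.7653 cm


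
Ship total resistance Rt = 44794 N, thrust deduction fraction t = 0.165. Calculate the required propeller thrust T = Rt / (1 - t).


Formula: T = Rt / (1 - t)
Step 1 — (1 - t) = 1 - 0.165 = 0.835
Step 2 — T = 44794 / 0.835 ≈ 53646 N (5 s.f.)

53646 N


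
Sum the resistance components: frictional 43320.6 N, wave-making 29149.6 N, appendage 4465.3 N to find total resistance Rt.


Formula: Rt = Rf + Rw + Ra
Substituting: Rt = 43320.6 + 29149.6 + 4465.3
Result: Rt = 76935.5 N

76935.5 N


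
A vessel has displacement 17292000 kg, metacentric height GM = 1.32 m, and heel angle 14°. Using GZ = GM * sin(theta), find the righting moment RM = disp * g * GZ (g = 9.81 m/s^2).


Formula: GZ = GM * sin(theta); RM = disp * g * GZ
Step 1 — GZ = 1.32 * sin(14°) = 1.32 * 0.241922 = 0.319337 m
Step 2 — RM = 17292000 * 9.81 * 0.319337 ≈ 54171000 N·m (5 s.f.)

54171000 N·m


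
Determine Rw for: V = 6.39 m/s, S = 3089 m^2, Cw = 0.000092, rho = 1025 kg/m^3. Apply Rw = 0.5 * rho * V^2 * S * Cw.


Formula: Rw = 0.5 * rho * V^2 * S * Cw
Step 1 — V^2 = 6.39^2 = 40.8321
Step 2 — 0.5 * rho * V^2 = 0.5 * 1025 * 40.8321 = 20926.45125
Step 3 — Rw = 20926.45125 * 3089 * 0.000092 ≈ 5947.0 N (5 s.f.)

5947.0 N


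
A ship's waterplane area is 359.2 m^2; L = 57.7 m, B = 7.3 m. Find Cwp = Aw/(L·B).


Formula: Cwp = Aw / (L * B)
Step 1 — L * B = 57.7 * 7.3 = 421.21 m^2
Step 2 — Cwp = 359.2 / 421.21 ≈ 0.85278 (5 s.f.)

0.85278


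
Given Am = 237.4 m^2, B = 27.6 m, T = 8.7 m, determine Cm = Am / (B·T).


Formula: Cm = Am / (B * T)
Step 1 — B * T = 27.6 * 8.7 = 240.12 m^2
Step 2 — Cm = 237.4 / 240.12 ≈ 0.98867 (5 s.f.)

0.98867


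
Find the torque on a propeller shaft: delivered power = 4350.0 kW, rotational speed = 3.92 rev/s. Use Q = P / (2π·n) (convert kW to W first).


Formula: Q = P_W / (2 * pi * n)
Step 1 — P_W = 4350.0 kW * 1000 = 4350000.0 W
Step 2 — 2 * pi * n = 2 * pi * 3.92 = 24.630086
Step 3 — Q = 4350000.0 / 24.630086 ≈ 176610 N·m (5 s.f.)

176610 N·m


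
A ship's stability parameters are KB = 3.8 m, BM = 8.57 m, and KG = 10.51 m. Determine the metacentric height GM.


Formula: GM = KB + BM - KG
Step 1 — KM = KB + BM = 3.8 + 8.57 = 12.37 m
Step 2 — GM = KM - KG = 12.37 - 10.51 = 1.86 m

1.86 m


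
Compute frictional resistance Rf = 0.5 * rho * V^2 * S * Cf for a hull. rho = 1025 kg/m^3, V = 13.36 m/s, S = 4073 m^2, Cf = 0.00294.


Formula: Rf = 0.5 * rho * V^2 * S * Cf
Step 1 — V^2 = 13.36^2 = 178.4896
Step 2 — 0.5 * rho * V^2 = 0.5 * 1025 * 178.4896 = 91475.92
Step 3 — Rf = 91475.92 * 4073 * 0.00294 ≈ 1095400 N (5 s.f.)

1095400 N


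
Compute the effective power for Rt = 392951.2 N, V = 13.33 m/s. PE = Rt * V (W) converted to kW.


Formula: PE = Rt * V / 1000 (kW)
Step 1 — PE (W) = 392951.2 * 13.33 = 5238039.496 W
Step 2 — PE (kW) = 5238039.496 / 1000 ≈ 5238.0 kW (5 s.f.)

5238.0 kW


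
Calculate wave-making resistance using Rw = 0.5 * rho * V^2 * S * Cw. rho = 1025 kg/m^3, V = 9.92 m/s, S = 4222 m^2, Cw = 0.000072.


Formula: Rw = 0.5 * rho * V^2 * S * Cw
Step 1 — V^2 = 9.92^2 = 98.4064
Step 2 — 0.5 * rho * V^2 = 0.5 * 1025 * 98.4064 = 50433.28
Step 3 — Rw = 50433.28 * 4222 * 0.000072 ≈ 15331 N (5 s.f.)

15331 N


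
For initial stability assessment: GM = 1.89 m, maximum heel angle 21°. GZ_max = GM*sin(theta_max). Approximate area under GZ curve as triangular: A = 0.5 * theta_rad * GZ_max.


Formula: GZ_max = GM * sin(theta); Area = 0.5 * theta_rad * GZ_max
Step 1 — GZ_max = 1.89 * sin(21°) = 1.89 * 0.358368 = 0.677316 m
Step 2 — theta_rad = 21 * pi/180 = 0.366519 rad
Step 3 — Area = 0.5 * 0.366519 * 0.677316 ≈ 0.12412 m·rad (5 s.f.)

0.12412 m·rad


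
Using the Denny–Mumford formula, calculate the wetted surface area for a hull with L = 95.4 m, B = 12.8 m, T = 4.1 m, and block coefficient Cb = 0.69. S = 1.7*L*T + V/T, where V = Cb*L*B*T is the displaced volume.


Formula: S = 1.7*L*T + V/T with V = Cb*L*B*T, i.e. S = L * (1.7*T + Cb*B)
Step 1 — 1.7*T = 1.7 * 4.1 = 6.97 m
Step 2 — Cb*B = 0.69 * 12.8 = 8.832 m
Step 3 — 1.7*T + Cb*B = 6.97 + 8.832 = 15.802 m
Step 4 — S = 95.4 * 15.802 ≈ 1507.5 m^2 (5 s.f.)

1507.5 m^2


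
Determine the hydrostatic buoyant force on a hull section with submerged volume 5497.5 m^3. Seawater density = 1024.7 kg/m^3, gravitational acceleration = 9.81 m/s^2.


Formula: Fb = rho * g * V
Substituting: Fb = 1024.7 * 9.81 * 5497.5
Intermediate: 1024.7 * 9.81 = 10052.307
Result: Fb = 10052.307 * 5497.5 ≈ 55263000 N (5 s.f.)

55263000 N


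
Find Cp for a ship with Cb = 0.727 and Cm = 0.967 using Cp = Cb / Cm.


Formula: Cp = Cb / Cm
Substituting: Cp = 0.727 / 0.967
Result: Cp ≈ 0.75181 (5 s.f.)

0.75181


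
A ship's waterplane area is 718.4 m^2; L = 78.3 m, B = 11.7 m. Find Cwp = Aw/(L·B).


Formula: Cwp = Aw / (L * B)
Step 1 — L * B = 78.3 * 11.7 = 916.11 m^2
Step 2 — Cwp = 718.4 / 916.11 ≈ 0.78419 (5 s.f.)

0.78419


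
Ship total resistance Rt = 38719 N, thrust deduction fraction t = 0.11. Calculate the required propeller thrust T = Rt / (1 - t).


Formula: T = Rt / (1 - t)
Step 1 — (1 - t) = 1 - 0.11 = 0.89
Step 2 — T = 38719 / 0.89 ≈ 43504 N (5 s.f.)

43504 N


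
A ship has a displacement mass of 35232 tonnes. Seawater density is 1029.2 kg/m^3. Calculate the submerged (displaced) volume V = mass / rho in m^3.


Formula: V = mass / rho
Step 1 — convert tonnes to kg: 35232 t * 1000 = 35232000 kg
Step 2 — V = 35232000 / 1029.2 ≈ 34232 m^3 (5 s.f.)

34232 m^3


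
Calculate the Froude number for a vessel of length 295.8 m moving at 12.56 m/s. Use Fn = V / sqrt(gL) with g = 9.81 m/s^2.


Formula: Fn = V / sqrt(g * L)
Step 1 — g * L = 9.81 * 295.8 = 2901.798
Step 2 — sqrt(g * L) = sqrt(2901.798) = 53.868339
Step 3 — Fn = 12.56 / 53.868339 ≈ 0.23316 (5 s.f.)

0.23316


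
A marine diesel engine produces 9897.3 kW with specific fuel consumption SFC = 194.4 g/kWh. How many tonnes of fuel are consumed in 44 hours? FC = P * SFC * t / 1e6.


Formula: FC (tonnes) = P * SFC * t / 1,000,000
Step 1 — P * SFC * t = 9897.3 * 194.4 * 44 = 84657545.28 g
Step 2 — FC (tonnes) = 84657545.28 / 1,000,000 ≈ 84.658 tonnes (5 s.f.)

84.658 tonnes


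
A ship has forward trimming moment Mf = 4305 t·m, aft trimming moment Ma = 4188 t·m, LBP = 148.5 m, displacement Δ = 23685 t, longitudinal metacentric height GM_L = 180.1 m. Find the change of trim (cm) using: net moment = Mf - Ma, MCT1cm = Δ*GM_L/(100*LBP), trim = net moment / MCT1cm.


Formula: net trimming moment = Mf - Ma; MCT1cm = Δ*GM_L/(100*LBP); trim = net moment / MCT1cm
Step 1 — net trimming moment = 4305 - 4188 = 117 t·m
Step 2 — MCT1cm = 23685 * 180.1 / (100 * 148.5) = 287.2504 t·m/cm
Step 3 — trim = 117 / 287.2504 ≈ 0.40731 cm (5 s.f.)

0.40731 cm


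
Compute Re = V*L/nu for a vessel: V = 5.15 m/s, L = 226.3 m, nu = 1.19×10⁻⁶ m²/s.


Formula: Re = V * L / nu
Step 1 — V * L = 5.15 * 226.3 = 1165.445 m^2/s
Step 2 — Re = 1165.445 / 1.19e-6 = 9.79e+08

9.79e+08


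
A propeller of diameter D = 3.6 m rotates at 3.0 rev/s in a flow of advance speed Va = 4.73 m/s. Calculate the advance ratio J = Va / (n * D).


Formula: J = Va / (n * D)
Step 1 — n * D = 3.0 * 3.6 = 10.8
Step 2 — J = 4.73 / 10.8 ≈ 0.43796 (5 s.f.)

0.43796


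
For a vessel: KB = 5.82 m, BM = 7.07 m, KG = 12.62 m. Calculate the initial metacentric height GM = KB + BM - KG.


Formula: GM = KB + BM - KG
Step 1 — KM = KB + BM = 5.82 + 7.07 = 12.89 m
Step 2 — GM = KM - KG = 12.89 - 12.62 = 0.27 m

0.27 m


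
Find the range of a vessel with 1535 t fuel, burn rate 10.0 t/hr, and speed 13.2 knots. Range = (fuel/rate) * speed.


Formula: endurance = fuel / rate; range = endurance * speed
Step 1 — endurance = 1535 / 10.0 = 153.5 hours
Step 2 — range = 153.5 * 13.2 ≈ 2026.2 nautical miles (5 s.f.)

2026.2 NM


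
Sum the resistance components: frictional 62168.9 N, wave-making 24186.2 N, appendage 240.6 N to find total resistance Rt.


Formula: Rt = Rf + Rw + Ra
Substituting: Rt = 62168.9 + 24186.2 + 240.6
Result: Rt = 86595.7 N

86595.7 N


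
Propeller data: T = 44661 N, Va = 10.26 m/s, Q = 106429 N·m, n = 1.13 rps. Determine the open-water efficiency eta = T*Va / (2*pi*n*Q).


Formula: eta = T * Va / (2 * pi * n * Q)
Step 1 — numerator = T * Va = 44661 * 10.26 = 458221.86
Step 2 — 2 * pi * n = 2 * pi * 1.13 = 7.099999
Step 3 — denominator = 7.099999 * 106429 = 755645.79
Step 4 — eta = 458221.86 / 755645.79 ≈ 0.60640 (5 s.f.)

0.60640


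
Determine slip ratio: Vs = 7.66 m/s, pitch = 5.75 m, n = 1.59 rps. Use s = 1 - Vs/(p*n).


Formula: s = 1 - Vs / (p * n)
Step 1 — p * n = 5.75 * 1.59 = 9.1425
Step 2 — Vs / (p*n) = 7.66 / 9.1425 = 0.837845 (6 d.p.)
Step 3 — s = 1 - 0.837845 = 0.162155

0.162155


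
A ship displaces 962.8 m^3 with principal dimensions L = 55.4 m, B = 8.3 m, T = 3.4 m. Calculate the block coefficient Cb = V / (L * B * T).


Formula: Cb = V / (L * B * T)
Step 1 — L * B * T = 55.4 * 8.3 * 3.4 = 1563.388 m^3
Step 2 — Cb = 962.8 / 1563.388 ≈ 0.61584 (5 s.f.)

0.61584


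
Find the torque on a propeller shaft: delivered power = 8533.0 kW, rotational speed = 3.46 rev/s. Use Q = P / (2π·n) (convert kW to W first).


Formula: Q = P_W / (2 * pi * n)
Step 1 — P_W = 8533.0 kW * 1000 = 8533000.0 W
Step 2 — 2 * pi * n = 2 * pi * 3.46 = 21.739821
Step 3 — Q = 8533000.0 / 21.739821 ≈ 392510 N·m (5 s.f.)

392510 N·m


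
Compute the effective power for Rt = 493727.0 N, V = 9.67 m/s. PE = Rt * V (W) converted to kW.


Formula: PE = Rt * V / 1000 (kW)
Step 1 — PE (W) = 493727.0 * 9.67 = 4774340.09 W
Step 2 — PE (kW) = 4774340.09 / 1000 ≈ 4774.3 kW (5 s.f.)

4774.3 kW


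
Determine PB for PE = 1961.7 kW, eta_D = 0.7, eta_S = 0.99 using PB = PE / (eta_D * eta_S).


Formula: PB = PE / (eta_D * eta_S)
Step 1 — combined efficiency = eta_D * eta_S = 0.7 * 0.99 = 0.693
Step 2 — PB = 1961.7 / 0.693 ≈ 2830.7 kW (5 s.f.)

2830.7 kW


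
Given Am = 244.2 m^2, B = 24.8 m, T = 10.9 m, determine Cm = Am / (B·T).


Formula: Cm = Am / (B * T)
Step 1 — B * T = 24.8 * 10.9 = 270.32 m^2
Step 2 — Cm = 244.2 / 270.32 ≈ 0.90337 (5 s.f.)

0.90337


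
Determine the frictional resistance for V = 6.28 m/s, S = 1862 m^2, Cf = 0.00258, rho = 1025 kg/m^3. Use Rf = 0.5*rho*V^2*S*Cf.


Formula: Rf = 0.5 * rho * V^2 * S * Cf
Step 1 — V^2 = 6.28^2 = 39.4384
Step 2 — 0.5 * rho * V^2 = 0.5 * 1025 * 39.4384 = 20212.18
Step 3 — Rf = 20212.18 * 1862 * 0.00258 ≈ 97099 N (5 s.f.)

97099 N


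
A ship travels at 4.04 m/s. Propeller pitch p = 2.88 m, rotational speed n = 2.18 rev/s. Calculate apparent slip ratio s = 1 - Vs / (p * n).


Formula: s = 1 - Vs / (p * n)
Step 1 — p * n = 2.88 * 2.18 = 6.2784
Step 2 — Vs / (p*n) = 4.04 / 6.2784 = 0.643476 (6 d.p.)
Step 3 — s = 1 - 0.643476 = 0.356524

0.356524


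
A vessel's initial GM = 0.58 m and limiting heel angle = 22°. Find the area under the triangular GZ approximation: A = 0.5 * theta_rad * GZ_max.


Formula: GZ_max = GM * sin(theta); Area = 0.5 * theta_rad * GZ_max
Step 1 — GZ_max = 0.58 * sin(22°) = 0.58 * 0.374607 = 0.217272 m
Step 2 — theta_rad = 22 * pi/180 = 0.383972 rad
Step 3 — Area = 0.5 * 0.383972 * 0.217272 ≈ 0.041713 m·rad (5 s.f.)

0.041713 m·rad


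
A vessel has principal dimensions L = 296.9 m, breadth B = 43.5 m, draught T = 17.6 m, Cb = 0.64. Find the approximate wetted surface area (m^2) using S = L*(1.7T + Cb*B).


Formula: S = 1.7*L*T + V/T with V = Cb*L*B*T, i.e. S = L * (1.7*T + Cb*B)
Step 1 — 1.7*T = 1.7 * 17.6 = 29.92 m
Step 2 — Cb*B = 0.64 * 43.5 = 27.84 m
Step 3 — 1.7*T + Cb*B = 29.92 + 27.84 = 57.76 m
Step 4 — S = 296.9 * 57.76 ≈ 17149 m^2 (5 s.f.)

17149 m^2


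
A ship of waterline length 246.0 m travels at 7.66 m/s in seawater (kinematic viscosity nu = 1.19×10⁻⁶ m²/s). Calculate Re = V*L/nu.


Formula: Re = V * L / nu
Step 1 — V * L = 7.66 * 246.0 = 1884.36 m^2/s
Step 2 — Re = 1884.36 / 1.19e-6 = 1.58e+09

1.58e+09


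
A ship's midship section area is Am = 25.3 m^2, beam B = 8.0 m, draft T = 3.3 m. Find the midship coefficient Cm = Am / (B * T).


Formula: Cm = Am / (B * T)
Step 1 — B * T = 8.0 * 3.3 = 26.4 m^2
Step 2 — Cm = 25.3 / 26.4 ≈ 0.95833 (5 s.f.)

0.95833


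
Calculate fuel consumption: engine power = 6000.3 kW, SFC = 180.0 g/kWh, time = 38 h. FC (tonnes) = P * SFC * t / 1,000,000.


Formula: FC (tonnes) = P * SFC * t / 1,000,000
Step 1 — P * SFC * t = 6000.3 * 180.0 * 38 = 41042052.0 g
Step 2 — FC (tonnes) = 41042052.0 / 1,000,000 ≈ 41.042 tonnes (5 s.f.)

41.042 tonnes


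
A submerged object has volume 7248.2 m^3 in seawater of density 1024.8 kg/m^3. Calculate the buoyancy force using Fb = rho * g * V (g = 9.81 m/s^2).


Formula: Fb = rho * g * V
Substituting: Fb = 1024.8 * 9.81 * 7248.2
Intermediate: 1024.8 * 9.81 = 10053.288
Result: Fb = 10053.288 * 7248.2 ≈ 72868000 N (5 s.f.)

72868000 N


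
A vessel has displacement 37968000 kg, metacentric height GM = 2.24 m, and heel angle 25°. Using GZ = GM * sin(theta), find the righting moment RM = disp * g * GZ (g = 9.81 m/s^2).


Formula: GZ = GM * sin(theta); RM = disp * g * GZ
Step 1 — GZ = 2.24 * sin(25°) = 2.24 * 0.422618 = 0.946664 m
Step 2 — RM = 37968000 * 9.81 * 0.946664 ≈ 352600000 N·m (5 s.f.)

352600000 N·m


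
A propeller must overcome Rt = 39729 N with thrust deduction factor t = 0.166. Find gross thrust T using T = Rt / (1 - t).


Formula: T = Rt / (1 - t)
Step 1 — (1 - t) = 1 - 0.166 = 0.834
Step 2 — T = 39729 / 0.834 ≈ 47637 N (5 s.f.)

47637 N


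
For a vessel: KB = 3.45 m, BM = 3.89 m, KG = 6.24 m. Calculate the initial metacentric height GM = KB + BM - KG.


Formula: GM = KB + BM - KG
Step 1 — KM = KB + BM = 3.45 + 3.89 = 7.34 m
Step 2 — GM = KM - KG = 7.34 - 6.24 = 1.1 m

1.1 m


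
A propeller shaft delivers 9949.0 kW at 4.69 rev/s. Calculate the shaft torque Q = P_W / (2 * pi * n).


Formula: Q = P_W / (2 * pi * n)
Step 1 — P_W = 9949.0 kW * 1000 = 9949000.0 W
Step 2 — 2 * pi * n = 2 * pi * 4.69 = 29.468139
Step 3 — Q = 9949000.0 / 29.468139 ≈ 337620 N·m (5 s.f.)

337620 N·m


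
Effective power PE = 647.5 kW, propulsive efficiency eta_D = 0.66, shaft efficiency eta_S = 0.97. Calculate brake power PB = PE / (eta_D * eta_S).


Formula: PB = PE / (eta_D * eta_S)
Step 1 — combined efficiency = eta_D * eta_S = 0.66 * 0.97 = 0.6402
Step 2 — PB = 647.5 / 0.6402 ≈ 1011.4 kW (5 s.f.)

1011.4 kW


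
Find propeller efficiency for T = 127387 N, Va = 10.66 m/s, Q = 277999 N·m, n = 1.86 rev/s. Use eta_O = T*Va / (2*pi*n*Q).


Formula: eta = T * Va / (2 * pi * n * Q)
Step 1 — numerator = T * Va = 127387 * 10.66 = 1357945.42
Step 2 — 2 * pi * n = 2 * pi * 1.86 = 11.686725
Step 3 — denominator = 11.686725 * 277999 = 3248897.86
Step 4 — eta = 1357945.42 / 3248897.86 ≈ 0.41797 (5 s.f.)

0.41797


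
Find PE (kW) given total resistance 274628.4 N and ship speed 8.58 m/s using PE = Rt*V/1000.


Formula: PE = Rt * V / 1000 (kW)
Step 1 — PE (W) = 274628.4 * 8.58 = 2356311.672 W
Step 2 — PE (kW) = 2356311.672 / 1000 ≈ 2356.3 kW (5 s.f.)

2356.3 kW


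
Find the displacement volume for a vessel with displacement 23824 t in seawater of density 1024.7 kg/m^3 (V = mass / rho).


Formula: V = mass / rho
Step 1 — convert tonnes to kg: 23824 t * 1000 = 23824000 kg
Step 2 — V = 23824000 / 1024.7 ≈ 23250 m^3 (5 s.f.)

23250 m^3


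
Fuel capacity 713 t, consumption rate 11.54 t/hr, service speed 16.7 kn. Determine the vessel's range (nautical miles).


Formula: endurance = fuel / rate; range = endurance * speed
Step 1 — endurance = 713 / 11.54 = 61.7851 hours
Step 2 — range = 61.7851 * 16.7 ≈ 1031.8 nautical miles (5 s.f.)

1031.8 NM


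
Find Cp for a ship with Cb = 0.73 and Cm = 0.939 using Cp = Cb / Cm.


Formula: Cp = Cb / Cm
Substituting: Cp = 0.73 / 0.939
Result: Cp ≈ 0.77742 (5 s.f.)

0.77742


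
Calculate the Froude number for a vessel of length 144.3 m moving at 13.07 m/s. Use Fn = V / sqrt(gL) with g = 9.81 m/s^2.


Formula: Fn = V / sqrt(g * L)
Step 1 — g * L = 9.81 * 144.3 = 1415.583
Step 2 — sqrt(g * L) = sqrt(1415.583) = 37.624234
Step 3 — Fn = 13.07 / 37.624234 ≈ 0.34738 (5 s.f.)

0.34738


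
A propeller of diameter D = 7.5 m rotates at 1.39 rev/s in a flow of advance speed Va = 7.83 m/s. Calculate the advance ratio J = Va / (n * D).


Formula: J = Va / (n * D)
Step 1 — n * D = 1.39 * 7.5 = 10.425
Step 2 — J = 7.83 / 10.425 ≈ 0.75108 (5 s.f.)

0.75108


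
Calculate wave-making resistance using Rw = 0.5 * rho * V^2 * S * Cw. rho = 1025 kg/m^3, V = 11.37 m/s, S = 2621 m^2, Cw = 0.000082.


Formula: Rw = 0.5 * rho * V^2 * S * Cw
Step 1 — V^2 = 11.37^2 = 129.2769
Step 2 — 0.5 * rho * V^2 = 0.5 * 1025 * 129.2769 = 66254.41125
Step 3 — Rw = 66254.41125 * 2621 * 0.000082 ≈ 14240 N (5 s.f.)

14240 N


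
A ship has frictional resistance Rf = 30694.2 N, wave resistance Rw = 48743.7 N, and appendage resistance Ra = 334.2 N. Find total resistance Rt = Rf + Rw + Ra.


Formula: Rt = Rf + Rw + Ra
Substituting: Rt = 30694.2 + 48743.7 + 334.2
Result: Rt = 79772.1 N

79772.1 N


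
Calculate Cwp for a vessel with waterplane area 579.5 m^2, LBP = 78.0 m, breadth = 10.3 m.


Formula: Cwp = Aw / (L * B)
Step 1 — L * B = 78.0 * 10.3 = 803.4 m^2
Step 2 — Cwp = 579.5 / 803.4 ≈ 0.72131 (5 s.f.)

0.72131


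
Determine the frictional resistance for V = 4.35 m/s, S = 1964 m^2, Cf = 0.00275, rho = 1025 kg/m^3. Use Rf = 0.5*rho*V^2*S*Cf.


Formula: Rf = 0.5 * rho * V^2 * S * Cf
Step 1 — V^2 = 4.35^2 = 18.9225
Step 2 — 0.5 * rho * V^2 = 0.5 * 1025 * 18.9225 = 9697.78125
Step 3 — Rf = 9697.78125 * 1964 * 0.00275 ≈ 52378 N (5 s.f.)

52378 N


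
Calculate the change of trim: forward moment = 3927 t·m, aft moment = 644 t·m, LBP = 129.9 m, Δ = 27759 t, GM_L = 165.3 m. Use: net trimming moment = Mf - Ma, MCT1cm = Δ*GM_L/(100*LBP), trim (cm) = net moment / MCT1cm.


Formula: net trimming moment = Mf - Ma; MCT1cm = Δ*GM_L/(100*LBP); trim = net moment / MCT1cm
Step 1 — net trimming moment = 3927 - 644 = 3283 t·m
Step 2 — MCT1cm = 27759 * 165.3 / (100 * 129.9) = 353.2381 t·m/cm
Step 3 — trim = 3283 / 353.2381 ≈ 9.2940 cm (5 s.f.)

9.2940 cm


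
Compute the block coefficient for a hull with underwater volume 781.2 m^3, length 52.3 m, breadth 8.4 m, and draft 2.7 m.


Formula: Cb = V / (L * B * T)
Step 1 — L * B * T = 52.3 * 8.4 * 2.7 = 1186.164 m^3
Step 2 — Cb = 781.2 / 1186.164 ≈ 0.65859 (5 s.f.)

0.65859


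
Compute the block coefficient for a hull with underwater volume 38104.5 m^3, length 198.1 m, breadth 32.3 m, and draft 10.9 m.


Formula: Cb = V / (L * B * T)
Step 1 — L * B * T = 198.1 * 32.3 * 10.9 = 69745.067 m^3
Step 2 — Cb = 38104.5 / 69745.067 ≈ 0.54634 (5 s.f.)

0.54634


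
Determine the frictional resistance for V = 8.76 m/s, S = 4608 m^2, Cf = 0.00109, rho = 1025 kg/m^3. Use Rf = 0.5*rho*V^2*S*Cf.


Formula: Rf = 0.5 * rho * V^2 * S * Cf
Step 1 — V^2 = 8.76^2 = 76.7376
Step 2 — 0.5 * rho * V^2 = 0.5 * 1025 * 76.7376 = 39328.02
Step 3 — Rf = 39328.02 * 4608 * 0.00109 ≈ 197530 N (5 s.f.)

197530 N


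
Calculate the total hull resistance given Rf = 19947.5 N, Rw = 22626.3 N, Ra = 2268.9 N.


Formula: Rt = Rf + Rw + Ra
Substituting: Rt = 19947.5 + 22626.3 + 2268.9
Result: Rt = 44842.7 N

44842.7 N


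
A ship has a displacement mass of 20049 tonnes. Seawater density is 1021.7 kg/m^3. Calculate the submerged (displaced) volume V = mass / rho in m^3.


Formula: V = mass / rho
Step 1 — convert tonnes to kg: 20049 t * 1000 = 20049000 kg
Step 2 — V = 20049000 / 1021.7 ≈ 19623 m^3 (5 s.f.)

19623 m^3


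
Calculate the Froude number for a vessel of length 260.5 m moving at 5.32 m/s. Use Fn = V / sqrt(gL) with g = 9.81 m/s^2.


Formula: Fn = V / sqrt(g * L)
Step 1 — g * L = 9.81 * 260.5 = 2555.505
Step 2 — sqrt(g * L) = sqrt(2555.505) = 50.552003
Step 3 — Fn = 5.32 / 50.552003 ≈ 0.10524 (5 s.f.)

0.10524


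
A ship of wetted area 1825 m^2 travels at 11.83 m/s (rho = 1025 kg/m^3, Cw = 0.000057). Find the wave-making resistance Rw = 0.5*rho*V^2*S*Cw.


Formula: Rw = 0.5 * rho * V^2 * S * Cw
Step 1 — V^2 = 11.83^2 = 139.9489
Step 2 — 0.5 * rho * V^2 = 0.5 * 1025 * 139.9489 = 71723.81125
Step 3 — Rw = 71723.81125 * 1825 * 0.000057 ≈ 7461.1 N (5 s.f.)

7461.1 N


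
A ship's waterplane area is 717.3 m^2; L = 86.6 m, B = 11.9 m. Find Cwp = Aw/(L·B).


Formula: Cwp = Aw / (L * B)
Step 1 — L * B = 86.6 * 11.9 = 1030.54 m^2
Step 2 — Cwp = 717.3 / 1030.54 ≈ 0.69604 (5 s.f.)

0.69604


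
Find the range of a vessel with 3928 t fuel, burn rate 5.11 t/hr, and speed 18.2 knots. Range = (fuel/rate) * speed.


Formula: endurance = fuel / rate; range = endurance * speed
Step 1 — endurance = 3928 / 5.11 = 768.6888 hours
Step 2 — range = 768.6888 * 18.2 ≈ 13990 nautical miles (5 s.f.)

13990 NM


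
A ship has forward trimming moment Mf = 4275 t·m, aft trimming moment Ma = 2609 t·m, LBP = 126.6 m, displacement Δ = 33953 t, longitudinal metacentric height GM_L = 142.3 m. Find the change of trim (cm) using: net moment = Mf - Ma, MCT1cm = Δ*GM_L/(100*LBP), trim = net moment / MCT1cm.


Formula: net trimming moment = Mf - Ma; MCT1cm = Δ*GM_L/(100*LBP); trim = net moment / MCT1cm
Step 1 — net trimming moment = 4275 - 2609 = 1666 t·m
Step 2 — MCT1cm = 33953 * 142.3 / (100 * 126.6) = 381.636 t·m/cm
Step 3 — trim = 1666 / 381.636 ≈ 4.3654 cm (5 s.f.)

4.3654 cm


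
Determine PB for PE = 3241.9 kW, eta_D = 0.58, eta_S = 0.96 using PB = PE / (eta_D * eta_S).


Formula: PB = PE / (eta_D * eta_S)
Step 1 — combined efficiency = eta_D * eta_S = 0.58 * 0.96 = 0.5568
Step 2 — PB = 3241.9 / 0.5568 ≈ 5822.4 kW (5 s.f.)

5822.4 kW


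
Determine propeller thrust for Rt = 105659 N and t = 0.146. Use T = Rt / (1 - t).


Formula: T = Rt / (1 - t)
Step 1 — (1 - t) = 1 - 0.146 = 0.854
Step 2 — T = 105659 / 0.854 ≈ 123720 N (5 s.f.)

123720 N


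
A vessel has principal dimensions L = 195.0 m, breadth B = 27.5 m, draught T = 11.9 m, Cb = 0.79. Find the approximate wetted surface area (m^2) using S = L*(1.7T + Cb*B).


Formula: S = 1.7*L*T + V/T with V = Cb*L*B*T, i.e. S = L * (1.7*T + Cb*B)
Step 1 — 1.7*T = 1.7 * 11.9 = 20.23 m
Step 2 — Cb*B = 0.79 * 27.5 = 21.725 m
Step 3 — 1.7*T + Cb*B = 20.23 + 21.725 = 41.955 m
Step 4 — S = 195.0 * 41.955 ≈ 8181.2 m^2 (5 s.f.)

8181.2 m^2


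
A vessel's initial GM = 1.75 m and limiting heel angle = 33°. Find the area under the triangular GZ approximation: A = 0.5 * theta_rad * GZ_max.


Formula: GZ_max = GM * sin(theta); Area = 0.5 * theta_rad * GZ_max
Step 1 — GZ_max = 1.75 * sin(33°) = 1.75 * 0.544639 = 0.953118 m
Step 2 — theta_rad = 33 * pi/180 = 0.575959 rad
Step 3 — Area = 0.5 * 0.575959 * 0.953118 ≈ 0.27448 m·rad (5 s.f.)

0.27448 m·rad


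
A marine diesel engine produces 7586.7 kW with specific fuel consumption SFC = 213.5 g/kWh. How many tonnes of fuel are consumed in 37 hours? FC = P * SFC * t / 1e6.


Formula: FC (tonnes) = P * SFC * t / 1,000,000
Step 1 — P * SFC * t = 7586.7 * 213.5 * 37 = 59931136.65 g
Step 2 — FC (tonnes) = 59931136.65 / 1,000,000 ≈ 59.931 tonnes (5 s.f.)

59.931 tonnes


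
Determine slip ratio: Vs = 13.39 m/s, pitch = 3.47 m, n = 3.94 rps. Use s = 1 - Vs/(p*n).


Formula: s = 1 - Vs / (p * n)
Step 1 — p * n = 3.47 * 3.94 = 13.6718
Step 2 — Vs / (p*n) = 13.39 / 13.6718 = 0.979388 (6 d.p.)
Step 3 — s = 1 - 0.979388 = 0.020612

0.020612


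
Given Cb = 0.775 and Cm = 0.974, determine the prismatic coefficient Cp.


Formula: Cp = Cb / Cm
Substituting: Cp = 0.775 / 0.974
Result: Cp ≈ 0.79569 (5 s.f.)

0.79569


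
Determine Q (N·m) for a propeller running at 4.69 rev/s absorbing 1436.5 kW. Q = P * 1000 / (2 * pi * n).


Formula: Q = P_W / (2 * pi * n)
Step 1 — P_W = 1436.5 kW * 1000 = 1436500.0 W
Step 2 — 2 * pi * n = 2 * pi * 4.69 = 29.468139
Step 3 — Q = 1436500.0 / 29.468139 ≈ 48748 N·m (5 s.f.)

48748 N·m


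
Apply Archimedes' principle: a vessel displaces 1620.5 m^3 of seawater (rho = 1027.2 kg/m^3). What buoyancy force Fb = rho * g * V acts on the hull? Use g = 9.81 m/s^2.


Formula: Fb = rho * g * V
Substituting: Fb = 1027.2 * 9.81 * 1620.5
Intermediate: 1027.2 * 9.81 = 10076.832
Result: Fb = 10076.832 * 1620.5 ≈ 16330000 N (5 s.f.)

16330000 N


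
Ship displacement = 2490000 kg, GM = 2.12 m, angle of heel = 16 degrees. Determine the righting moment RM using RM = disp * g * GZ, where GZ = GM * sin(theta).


Formula: GZ = GM * sin(theta); RM = disp * g * GZ
Step 1 — GZ = 2.12 * sin(16°) = 2.12 * 0.275637 = 0.58435 m
Step 2 — RM = 2490000 * 9.81 * 0.58435 ≈ 14274000 N·m (5 s.f.)

14274000 N·m


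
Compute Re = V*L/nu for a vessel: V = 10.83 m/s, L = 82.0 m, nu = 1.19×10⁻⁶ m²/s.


Formula: Re = V * L / nu
Step 1 — V * L = 10.83 * 82.0 = 888.06 m^2/s
Step 2 — Re = 888.06 / 1.19e-6 = 7.46e+08

7.46e+08


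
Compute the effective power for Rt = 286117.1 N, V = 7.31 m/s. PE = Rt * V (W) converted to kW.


Formula: PE = Rt * V / 1000 (kW)
Step 1 — PE (W) = 286117.1 * 7.31 = 2091516.001 W
Step 2 — PE (kW) = 2091516.001 / 1000 ≈ 2091.5 kW (5 s.f.)

2091.5 kW


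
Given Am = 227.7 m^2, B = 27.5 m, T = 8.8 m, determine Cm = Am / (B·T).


Formula: Cm = Am / (B * T)
Step 1 — B * T = 27.5 * 8.8 = 242.0 m^2
Step 2 — Cm = 227.7 / 242.0 ≈ 0.94091 (5 s.f.)

0.94091


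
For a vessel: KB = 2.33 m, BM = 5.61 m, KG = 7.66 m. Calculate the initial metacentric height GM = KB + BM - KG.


Formula: GM = KB + BM - KG
Step 1 — KM = KB + BM = 2.33 + 5.61 = 7.94 m
Step 2 — GM = KM - KG = 7.94 - 7.66 = 0.28 m

0.28 m


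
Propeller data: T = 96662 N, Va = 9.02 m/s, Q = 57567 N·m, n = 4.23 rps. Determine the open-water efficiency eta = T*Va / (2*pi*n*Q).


Formula: eta = T * Va / (2 * pi * n * Q)
Step 1 — numerator = T * Va = 96662 * 9.02 = 871891.24
Step 2 — 2 * pi * n = 2 * pi * 4.23 = 26.577874
Step 3 — denominator = 26.577874 * 57567 = 1530008.47
Step 4 — eta = 871891.24 / 1530008.47 ≈ 0.56986 (5 s.f.)

0.56986
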